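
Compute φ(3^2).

6

φ(3^2) = 3^1·(3−1) = 3·2 = 6.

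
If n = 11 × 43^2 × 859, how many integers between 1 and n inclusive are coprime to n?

15495480

φ(17471201) = 17471201 · (1 − 1/11) · (1 − 1/43) · (1 − 1/859)
       = 17471201 · 360360/406307 = 15495480.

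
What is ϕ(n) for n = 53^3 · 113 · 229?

φ(3852490129) = 3852490129 · (1 − 1/53) · (1 − 1/113) · (1 − 1/229)
       = 3852490129 · 1327872/1371481 = 3729992448.

3729992448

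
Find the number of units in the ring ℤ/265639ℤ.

216000

First factor: 265639 = 11 * 19 * 31 * 41.
φ(11) = 11 − 1 = 10.
φ(19) = 19 − 1 = 18.
φ(31) = 31 − 1 = 30.
φ(41) = 41 − 1 = 40.
Multiply: 10 · 18 · 30 · 40 = 216000.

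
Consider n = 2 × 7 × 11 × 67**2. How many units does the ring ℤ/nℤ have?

φ(2) = 2 − 1 = 1.
φ(7) = 7 − 1 = 6.
φ(11) = 11 − 1 = 10.
φ(67^2) = 67^1·(67−1) = 67·66 = 4422.
φ(691306) = 1 × 6 × 10 × 4422 = 265320.

265320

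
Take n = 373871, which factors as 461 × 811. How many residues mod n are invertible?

φ(461) = 461 − 1 = 460.
φ(811) = 811 − 1 = 810.
φ(373871) = 460 × 810 = 372600.

372600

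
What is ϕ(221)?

First factor: 221 = 13 × 17.
φ(221) = 221 · (1 − 1/13) · (1 − 1/17)
       = 221 · 192/221 = 192.

192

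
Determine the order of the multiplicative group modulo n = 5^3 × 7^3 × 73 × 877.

φ(5^3) = 5^3 − 5^2 = 125 − 25 = 100.
φ(7^3) = 7^2·(7−1) = 49·6 = 294.
φ(73) = 73 − 1 = 72.
φ(877) = 877 − 1 = 876.
Multiply: 100 · 294 · 72 · 876 = 1854316800.

1854316800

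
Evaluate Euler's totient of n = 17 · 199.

3168

φ(3383) = 3383 · (1 − 1/17) · (1 − 1/199)
       = 3383 · 3168/3383 = 3168.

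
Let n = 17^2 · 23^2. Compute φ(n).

φ(17^2) = 17^1·(17−1) = 17·16 = 272.
φ(23^2) = 23^1·(23−1) = 23·22 = 506.
Multiply: 272 · 506 = 137632.

137632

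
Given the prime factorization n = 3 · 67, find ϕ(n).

132

φ(201) = 201 · (1 − 1/3) · (1 − 1/67)
       = 201 · 132/201 = 132.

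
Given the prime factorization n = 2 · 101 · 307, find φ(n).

φ(2) = 2 − 1 = 1.
φ(101) = 101 − 1 = 100.
φ(307) = 307 − 1 = 306.
φ(62014) = 1 × 100 × 306 = 30600.

30600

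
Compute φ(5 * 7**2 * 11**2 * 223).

φ(6610835) = 6610835 · (1 − 1/5) · (1 − 1/7) · (1 − 1/11) · (1 − 1/223)
       = 6610835 · 53280/85855 = 4102560.

4102560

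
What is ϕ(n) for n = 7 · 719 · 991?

4264920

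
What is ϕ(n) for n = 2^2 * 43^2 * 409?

φ(2^2) = 2^2 − 2^1 = 4 − 2 = 2.
φ(43^2) = 43^2 − 43^1 = 1849 − 43 = 1806.
φ(409) = 409 − 1 = 408.
Multiply: 2 · 1806 · 408 = 1473696.

1473696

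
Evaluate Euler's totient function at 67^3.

296274

φ(300763) = 300763 · (1 − 1/67)
       = 300763 · 66/67 = 296274.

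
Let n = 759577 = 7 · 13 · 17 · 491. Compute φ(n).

φ(7) = 7 − 1 = 6.
φ(13) = 13 − 1 = 12.
φ(17) = 17 − 1 = 16.
φ(491) = 491 − 1 = 490.
Since φ is multiplicative, φ(759577) = 6 · 12 · 16 · 490 = 564480.

564480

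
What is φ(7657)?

6480

7657 = 13 · 19 · 31.
φ(7657) = 7657 · (1 − 1/13) · (1 − 1/19) · (1 − 1/31)
       = 7657 · 6480/7657 = 6480.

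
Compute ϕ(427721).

Prime factorization: 427721 = 7^3 · 29 · 43.
φ(427721) = 427721 · (1 − 1/7) · (1 − 1/29) · (1 − 1/43)
       = 427721 · 7056/8729 = 345744.

345744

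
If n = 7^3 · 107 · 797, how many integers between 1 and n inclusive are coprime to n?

24806544

φ(29250697) = 29250697 · (1 − 1/7) · (1 − 1/107) · (1 − 1/797)
       = 29250697 · 506256/596953 = 24806544.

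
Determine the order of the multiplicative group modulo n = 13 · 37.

432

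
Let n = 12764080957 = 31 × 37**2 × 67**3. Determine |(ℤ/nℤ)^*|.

φ(31) = 31 − 1 = 30.
φ(37^2) = 37^1·(37−1) = 37·36 = 1332.
φ(67^3) = 67^3 − 67^2 = 300763 − 4489 = 296274.
Since φ is multiplicative, φ(12764080957) = 30 · 1332 · 296274 = 11839109040.

11839109040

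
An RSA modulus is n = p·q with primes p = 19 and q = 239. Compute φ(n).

φ(19) = 19 − 1 = 18.
φ(239) = 239 − 1 = 238.
Since φ is multiplicative, φ(4541) = 18 · 238 = 4284.

4284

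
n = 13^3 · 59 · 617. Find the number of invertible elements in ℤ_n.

φ(79977391) = 79977391 · (1 − 1/13) · (1 − 1/59) · (1 − 1/617)
       = 79977391 · 428736/473239 = 72456384.

72456384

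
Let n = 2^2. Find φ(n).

2

φ(2^2) = 2^1·(2−1) = 2·1 = 2.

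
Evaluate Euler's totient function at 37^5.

67469796

φ(37^5) = 37^5 − 37^4 = 69343957 − 1874161 = 67469796.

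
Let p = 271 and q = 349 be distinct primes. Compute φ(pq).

93960

φ(n) = (p − 1)(q − 1) = (271−1)(349−1) = 270·348 = 93960.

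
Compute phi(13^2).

156

φ(169) = 169 · (1 − 1/13)
       = 169 · 12/13 = 156.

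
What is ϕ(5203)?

First factor: 5203 = 11**2 · 43.
φ(11^2) = 11^2 − 11^1 = 121 − 11 = 110.
φ(43) = 43 − 1 = 42.
Since φ is multiplicative, φ(5203) = 110 · 42 = 4620.

4620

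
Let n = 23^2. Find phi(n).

φ(23^2) = 23^2 − 23^1 = 529 − 23 = 506.

506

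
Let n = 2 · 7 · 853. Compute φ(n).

φ(2) = 2 − 1 = 1.
φ(7) = 7 − 1 = 6.
φ(853) = 853 − 1 = 852.
Multiply: 1 · 6 · 852 = 5112.

5112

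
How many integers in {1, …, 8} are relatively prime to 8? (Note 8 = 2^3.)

4

φ(2^3) = 2^2·(2−1) = 4·1 = 4.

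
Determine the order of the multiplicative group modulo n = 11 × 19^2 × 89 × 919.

φ(324792061) = 324792061 · (1 − 1/11) · (1 − 1/19) · (1 − 1/89) · (1 − 1/919)
       = 324792061 · 14541120/17094319 = 276281280.

276281280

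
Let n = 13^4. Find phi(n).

φ(13^4) = 13^4 − 13^3 = 28561 − 2197 = 26364.

26364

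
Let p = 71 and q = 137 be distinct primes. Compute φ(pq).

φ(71) = 71 − 1 = 70.
φ(137) = 137 − 1 = 136.
Multiply: 70 · 136 = 9520.

9520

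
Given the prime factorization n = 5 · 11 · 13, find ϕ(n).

480

φ(5) = 5 − 1 = 4.
φ(11) = 11 − 1 = 10.
φ(13) = 13 − 1 = 12.
Since φ is multiplicative, φ(715) = 4 · 10 · 12 = 480.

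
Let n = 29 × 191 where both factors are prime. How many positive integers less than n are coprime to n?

φ(29) = 29 − 1 = 28.
φ(191) = 191 − 1 = 190.
φ(5539) = 28 × 190 = 5320.

5320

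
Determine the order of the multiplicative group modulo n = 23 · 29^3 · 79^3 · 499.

φ(138007805218567) = 138007805218567 · (1 − 1/23) · (1 − 1/29) · (1 − 1/79) · (1 − 1/499)
       = 138007805218567 · 23927904/26293807 = 125589935094624.

125589935094624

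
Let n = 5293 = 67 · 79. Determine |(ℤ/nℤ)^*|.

5148

φ(5293) = 5293 · (1 − 1/67) · (1 − 1/79)
       = 5293 · 5148/5293 = 5148.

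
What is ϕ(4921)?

3888

Factor 4921: 4921 = 7 × 19 × 37.
φ(7) = 7 − 1 = 6.
φ(19) = 19 − 1 = 18.
φ(37) = 37 − 1 = 36.
Since φ is multiplicative, φ(4921) = 6 · 18 · 36 = 3888.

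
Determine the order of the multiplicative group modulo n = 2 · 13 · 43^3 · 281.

φ(580878142) = 580878142 · (1 − 1/2) · (1 − 1/13) · (1 − 1/43) · (1 − 1/281)
       = 580878142 · 141120/314158 = 260930880.

260930880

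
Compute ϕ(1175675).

Factor 1175675: 1175675 = 5^2 · 31 · 37 · 41.
φ(5^2) = 5^1·(5−1) = 5·4 = 20.
φ(31) = 31 − 1 = 30.
φ(37) = 37 − 1 = 36.
φ(41) = 41 − 1 = 40.
Multiply: 20 · 30 · 36 · 40 = 864000.

864000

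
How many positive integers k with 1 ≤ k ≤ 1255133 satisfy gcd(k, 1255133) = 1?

1255133 = 11**3 × 23 × 41.
φ(11^3) = 11^3 − 11^2 = 1331 − 121 = 1210.
φ(23) = 23 − 1 = 22.
φ(41) = 41 − 1 = 40.
Multiply: 1210 · 22 · 40 = 1064800.

1064800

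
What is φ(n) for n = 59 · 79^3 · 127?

φ(59) = 59 − 1 = 58.
φ(79^3) = 79^2·(79−1) = 6241·78 = 486798.
φ(127) = 127 − 1 = 126.
φ(3694341227) = 58 × 486798 × 126 = 3557519784.

3557519784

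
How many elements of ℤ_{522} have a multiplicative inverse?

168

522 = 2 × 3^2 × 29.
φ(2) = 2 − 1 = 1.
φ(3^2) = 3^2 − 3^1 = 9 − 3 = 6.
φ(29) = 29 − 1 = 28.
Since φ is multiplicative, φ(522) = 1 · 6 · 28 = 168.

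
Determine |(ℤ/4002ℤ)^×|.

1232

Factor 4002: 4002 = 2 * 3 * 23 * 29.
φ(4002) = 4002 · (1 − 1/2) · (1 − 1/3) · (1 − 1/23) · (1 − 1/29)
       = 4002 · 1232/4002 = 1232.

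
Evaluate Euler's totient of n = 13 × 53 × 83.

φ(57187) = 57187 · (1 − 1/13) · (1 − 1/53) · (1 − 1/83)
       = 57187 · 51168/57187 = 51168.

51168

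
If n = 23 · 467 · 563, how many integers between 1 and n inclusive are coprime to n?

φ(6047183) = 6047183 · (1 − 1/23) · (1 − 1/467) · (1 − 1/563)
       = 6047183 · 5761624/6047183 = 5761624.

5761624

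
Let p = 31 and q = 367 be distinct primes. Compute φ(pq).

10980

For distinct primes, φ(pq) = (p−1)(q−1) = 30 × 366 = 10980.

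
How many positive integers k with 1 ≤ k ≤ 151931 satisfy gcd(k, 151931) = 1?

131040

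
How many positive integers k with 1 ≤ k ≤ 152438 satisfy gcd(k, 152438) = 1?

62400

152438 = 2 × 11 × 13^2 × 41.
φ(2) = 2 − 1 = 1.
φ(11) = 11 − 1 = 10.
φ(13^2) = 13^1·(13−1) = 13·12 = 156.
φ(41) = 41 − 1 = 40.
φ(152438) = 1 × 10 × 156 × 40 = 62400.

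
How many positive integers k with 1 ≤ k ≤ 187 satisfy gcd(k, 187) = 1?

187 = 11 · 17.
φ(11) = 11 − 1 = 10.
φ(17) = 17 − 1 = 16.
φ(187) = 10 × 16 = 160.

160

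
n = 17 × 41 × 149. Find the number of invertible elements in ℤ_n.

φ(103853) = 103853 · (1 − 1/17) · (1 − 1/41) · (1 − 1/149)
       = 103853 · 94720/103853 = 94720.

94720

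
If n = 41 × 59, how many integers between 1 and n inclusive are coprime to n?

2320

φ(41) = 41 − 1 = 40.
φ(59) = 59 − 1 = 58.
Multiply: 40 · 58 = 2320.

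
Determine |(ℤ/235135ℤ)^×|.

172800

Prime factorization: 235135 = 5 · 31 · 37 · 41.
φ(235135) = 235135 · (1 − 1/5) · (1 − 1/31) · (1 − 1/37) · (1 − 1/41)
       = 235135 · 172800/235135 = 172800.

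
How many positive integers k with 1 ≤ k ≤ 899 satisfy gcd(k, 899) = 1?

First factor: 899 = 29 · 31.
φ(29) = 29 − 1 = 28.
φ(31) = 31 − 1 = 30.
Multiply: 28 · 30 = 840.

840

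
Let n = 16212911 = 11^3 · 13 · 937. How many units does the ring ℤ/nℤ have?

13590720

φ(16212911) = 16212911 · (1 − 1/11) · (1 − 1/13) · (1 − 1/937)
       = 16212911 · 112320/133991 = 13590720.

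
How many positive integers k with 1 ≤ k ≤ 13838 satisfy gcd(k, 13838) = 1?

5760

Factor 13838: 13838 = 2 · 11 · 17 · 37.
φ(2) = 2 − 1 = 1.
φ(11) = 11 − 1 = 10.
φ(17) = 17 − 1 = 16.
φ(37) = 37 − 1 = 36.
φ(13838) = 1 × 10 × 16 × 36 = 5760.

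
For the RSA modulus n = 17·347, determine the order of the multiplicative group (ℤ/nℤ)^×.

φ(pq) = (p−1)(q−1) = 16 · 346 = 5536.

5536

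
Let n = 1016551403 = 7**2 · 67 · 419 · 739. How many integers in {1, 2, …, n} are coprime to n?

φ(1016551403) = 1016551403 · (1 − 1/7) · (1 − 1/67) · (1 − 1/419) · (1 − 1/739)
       = 1016551403 · 122159664/145221629 = 855117648.

855117648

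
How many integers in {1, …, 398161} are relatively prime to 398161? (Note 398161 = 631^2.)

397530

φ(631^2) = 631^1·(631−1) = 631·630 = 397530.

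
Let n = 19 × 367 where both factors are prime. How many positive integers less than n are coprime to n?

φ(19) = 19 − 1 = 18.
φ(367) = 367 − 1 = 366.
Multiply: 18 · 366 = 6588.

6588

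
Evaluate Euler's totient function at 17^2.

φ(289) = 289 · (1 − 1/17)
       = 289 · 16/17 = 272.

272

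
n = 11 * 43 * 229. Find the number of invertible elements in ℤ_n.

φ(11) = 11 − 1 = 10.
φ(43) = 43 − 1 = 42.
φ(229) = 229 − 1 = 228.
Since φ is multiplicative, φ(108317) = 10 · 42 · 228 = 95760.

95760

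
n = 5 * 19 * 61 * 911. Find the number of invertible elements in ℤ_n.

3931200

φ(5279245) = 5279245 · (1 − 1/5) · (1 − 1/19) · (1 − 1/61) · (1 − 1/911)
       = 5279245 · 3931200/5279245 = 3931200.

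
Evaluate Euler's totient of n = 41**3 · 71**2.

φ(347430761) = 347430761 · (1 − 1/41) · (1 − 1/71)
       = 347430761 · 2800/2911 = 334182800.

334182800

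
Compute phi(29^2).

φ(29^2) = 29^1·(29−1) = 29·28 = 812.

812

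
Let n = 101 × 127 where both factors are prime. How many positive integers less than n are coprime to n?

φ(n) = (p − 1)(q − 1) = (101−1)(127−1) = 100·126 = 12600.

12600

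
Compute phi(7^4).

2058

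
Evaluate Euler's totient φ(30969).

30969 = 3^3 · 31 · 37.
φ(30969) = 30969 · (1 − 1/3) · (1 − 1/31) · (1 − 1/37)
       = 30969 · 2160/3441 = 19440.

19440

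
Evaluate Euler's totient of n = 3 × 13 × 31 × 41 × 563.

φ(3) = 3 − 1 = 2.
φ(13) = 13 − 1 = 12.
φ(31) = 31 − 1 = 30.
φ(41) = 41 − 1 = 40.
φ(563) = 563 − 1 = 562.
Since φ is multiplicative, φ(27907347) = 2 · 12 · 30 · 40 · 562 = 16185600.

16185600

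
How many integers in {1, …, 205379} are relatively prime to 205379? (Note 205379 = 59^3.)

φ(205379) = 205379 · (1 − 1/59)
       = 205379 · 58/59 = 201898.

201898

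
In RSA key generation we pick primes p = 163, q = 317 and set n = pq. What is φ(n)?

51192

φ(pq) = (p−1)(q−1) = 162 · 316 = 51192.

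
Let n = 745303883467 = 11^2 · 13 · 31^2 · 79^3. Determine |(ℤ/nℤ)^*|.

597593224800

φ(11^2) = 11^2 − 11^1 = 121 − 11 = 110.
φ(13) = 13 − 1 = 12.
φ(31^2) = 31^1·(31−1) = 31·30 = 930.
φ(79^3) = 79^2·(79−1) = 6241·78 = 486798.
Since φ is multiplicative, φ(745303883467) = 110 · 12 · 930 · 486798 = 597593224800.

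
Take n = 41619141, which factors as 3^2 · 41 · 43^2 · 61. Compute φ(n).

26006400

φ(41619141) = 41619141 · (1 − 1/3) · (1 − 1/41) · (1 − 1/43) · (1 − 1/61)
       = 41619141 · 201600/322629 = 26006400.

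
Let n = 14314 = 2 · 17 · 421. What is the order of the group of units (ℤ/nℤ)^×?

6720

φ(2) = 2 − 1 = 1.
φ(17) = 17 − 1 = 16.
φ(421) = 421 − 1 = 420.
Multiply: 1 · 16 · 420 = 6720.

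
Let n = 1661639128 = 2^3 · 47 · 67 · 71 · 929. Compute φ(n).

φ(1661639128) = 1661639128 · (1 − 1/2) · (1 − 1/47) · (1 − 1/67) · (1 − 1/71) · (1 − 1/929)
       = 1661639128 · 197218560/415409782 = 788874240.

788874240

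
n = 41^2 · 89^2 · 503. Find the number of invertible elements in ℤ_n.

φ(6697546103) = 6697546103 · (1 − 1/41) · (1 − 1/89) · (1 − 1/503)
       = 6697546103 · 1767040/1835447 = 6447928960.

6447928960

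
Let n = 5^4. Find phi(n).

500

φ(5^4) = 5^4 − 5^3 = 625 − 125 = 500.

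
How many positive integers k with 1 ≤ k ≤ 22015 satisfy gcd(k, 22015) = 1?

Prime factorization: 22015 = 5 × 7 × 17 × 37.
φ(22015) = 22015 · (1 − 1/5) · (1 − 1/7) · (1 − 1/17) · (1 − 1/37)
       = 22015 · 13824/22015 = 13824.

13824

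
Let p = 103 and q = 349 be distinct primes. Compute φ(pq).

35496

φ(n) = (p − 1)(q − 1) = (103−1)(349−1) = 102·348 = 35496.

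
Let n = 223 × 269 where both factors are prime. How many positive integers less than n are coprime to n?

φ(n) = (p − 1)(q − 1) = (223−1)(269−1) = 222·268 = 59496.

59496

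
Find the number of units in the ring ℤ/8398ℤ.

Prime factorization: 8398 = 2 * 13 * 17 * 19.
φ(8398) = 8398 · (1 − 1/2) · (1 − 1/13) · (1 − 1/17) · (1 − 1/19)
       = 8398 · 3456/8398 = 3456.

3456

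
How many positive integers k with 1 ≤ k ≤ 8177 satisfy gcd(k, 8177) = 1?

Prime factorization: 8177 = 13 · 17 · 37.
φ(13) = 13 − 1 = 12.
φ(17) = 17 − 1 = 16.
φ(37) = 37 − 1 = 36.
Multiply: 12 · 16 · 36 = 6912.

6912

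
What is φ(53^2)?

2756

φ(2809) = 2809 · (1 − 1/53)
       = 2809 · 52/53 = 2756.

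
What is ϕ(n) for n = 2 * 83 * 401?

32800

φ(66566) = 66566 · (1 − 1/2) · (1 − 1/83) · (1 − 1/401)
       = 66566 · 32800/66566 = 32800.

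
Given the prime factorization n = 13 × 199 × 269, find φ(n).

φ(695903) = 695903 · (1 − 1/13) · (1 − 1/199) · (1 − 1/269)
       = 695903 · 636768/695903 = 636768.

636768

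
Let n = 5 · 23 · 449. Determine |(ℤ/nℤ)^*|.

φ(5) = 5 − 1 = 4.
φ(23) = 23 − 1 = 22.
φ(449) = 449 − 1 = 448.
Since φ is multiplicative, φ(51635) = 4 · 22 · 448 = 39424.

39424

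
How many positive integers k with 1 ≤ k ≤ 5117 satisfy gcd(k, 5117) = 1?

4032

First factor: 5117 = 7 * 17 * 43.
φ(5117) = 5117 · (1 − 1/7) · (1 − 1/17) · (1 − 1/43)
       = 5117 · 4032/5117 = 4032.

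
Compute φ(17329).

15120

First factor: 17329 = 13 × 31 × 43.
φ(17329) = 17329 · (1 − 1/13) · (1 − 1/31) · (1 − 1/43)
       = 17329 · 15120/17329 = 15120.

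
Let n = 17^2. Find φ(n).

272

φ(289) = 289 · (1 − 1/17)
       = 289 · 16/17 = 272.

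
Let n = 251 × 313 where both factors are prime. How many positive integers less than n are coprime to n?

78000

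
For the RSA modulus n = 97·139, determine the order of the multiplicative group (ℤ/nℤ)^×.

13248

φ(n) = (p − 1)(q − 1) = (97−1)(139−1) = 96·138 = 13248.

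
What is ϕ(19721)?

17280

Factor 19721: 19721 = 13 × 37 × 41.
φ(19721) = 19721 · (1 − 1/13) · (1 − 1/37) · (1 − 1/41)
       = 19721 · 17280/19721 = 17280.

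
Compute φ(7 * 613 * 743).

2724624

φ(3188213) = 3188213 · (1 − 1/7) · (1 − 1/613) · (1 − 1/743)
       = 3188213 · 2724624/3188213 = 2724624.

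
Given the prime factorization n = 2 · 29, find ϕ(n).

28

φ(58) = 58 · (1 − 1/2) · (1 − 1/29)
       = 58 · 28/58 = 28.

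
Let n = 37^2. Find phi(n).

1332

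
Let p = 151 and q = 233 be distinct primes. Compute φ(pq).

φ(151) = 151 − 1 = 150.
φ(233) = 233 − 1 = 232.
Multiply: 150 · 232 = 34800.

34800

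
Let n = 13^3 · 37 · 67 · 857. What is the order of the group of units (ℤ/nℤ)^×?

4124659968

φ(4667533091) = 4667533091 · (1 − 1/13) · (1 − 1/37) · (1 − 1/67) · (1 − 1/857)
       = 4667533091 · 24406272/27618539 = 4124659968.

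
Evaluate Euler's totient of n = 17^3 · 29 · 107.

φ(17^3) = 17^3 − 17^2 = 4913 − 289 = 4624.
φ(29) = 29 − 1 = 28.
φ(107) = 107 − 1 = 106.
Multiply: 4624 · 28 · 106 = 13724032.

13724032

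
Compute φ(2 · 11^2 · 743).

81620

φ(179806) = 179806 · (1 − 1/2) · (1 − 1/11) · (1 − 1/743)
       = 179806 · 7420/16346 = 81620.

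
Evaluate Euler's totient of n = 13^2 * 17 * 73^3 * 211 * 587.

117852746618880

φ(13^2) = 13^1·(13−1) = 13·12 = 156.
φ(17) = 17 − 1 = 16.
φ(73^3) = 73^2·(73−1) = 5329·72 = 383688.
φ(211) = 211 − 1 = 210.
φ(587) = 587 − 1 = 586.
Multiply: 156 · 16 · 383688 · 210 · 586 = 117852746618880.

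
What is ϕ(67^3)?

φ(300763) = 300763 · (1 − 1/67)
       = 300763 · 66/67 = 296274.

296274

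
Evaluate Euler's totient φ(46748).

20160

First factor: 46748 = 2**2 · 13 · 29 · 31.
φ(2^2) = 2^1·(2−1) = 2·1 = 2.
φ(13) = 13 − 1 = 12.
φ(29) = 29 − 1 = 28.
φ(31) = 31 − 1 = 30.
Multiply: 2 · 12 · 28 · 30 = 20160.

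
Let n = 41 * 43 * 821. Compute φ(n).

1377600

φ(1447423) = 1447423 · (1 − 1/41) · (1 − 1/43) · (1 − 1/821)
       = 1447423 · 1377600/1447423 = 1377600.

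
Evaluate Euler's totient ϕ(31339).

Prime factorization: 31339 = 7 · 11^2 · 37.
φ(7) = 7 − 1 = 6.
φ(11^2) = 11^1·(11−1) = 11·10 = 110.
φ(37) = 37 − 1 = 36.
Multiply: 6 · 110 · 36 = 23760.

23760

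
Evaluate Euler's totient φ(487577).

Prime factorization: 487577 = 17 × 23 × 29 × 43.
φ(487577) = 487577 · (1 − 1/17) · (1 − 1/23) · (1 − 1/29) · (1 − 1/43)
       = 487577 · 413952/487577 = 413952.

413952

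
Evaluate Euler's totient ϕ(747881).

645120

Factor 747881: 747881 = 17 · 29 · 37 · 41.
φ(747881) = 747881 · (1 − 1/17) · (1 − 1/29) · (1 − 1/37) · (1 − 1/41)
       = 747881 · 645120/747881 = 645120.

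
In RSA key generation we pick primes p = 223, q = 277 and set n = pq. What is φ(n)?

61272

φ(n) = (p − 1)(q − 1) = (223−1)(277−1) = 222·276 = 61272.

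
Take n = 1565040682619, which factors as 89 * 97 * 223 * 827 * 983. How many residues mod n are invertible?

φ(89) = 89 − 1 = 88.
φ(97) = 97 − 1 = 96.
φ(223) = 223 − 1 = 222.
φ(827) = 827 − 1 = 826.
φ(983) = 983 − 1 = 982.
Since φ is multiplicative, φ(1565040682619) = 88 · 96 · 222 · 826 · 982 = 1521242376192.

1521242376192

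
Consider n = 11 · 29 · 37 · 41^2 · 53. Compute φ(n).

859622400

φ(11) = 11 − 1 = 10.
φ(29) = 29 − 1 = 28.
φ(37) = 37 − 1 = 36.
φ(41^2) = 41^2 − 41^1 = 1681 − 41 = 1640.
φ(53) = 53 − 1 = 52.
φ(1051564679) = 10 × 28 × 36 × 1640 × 52 = 859622400.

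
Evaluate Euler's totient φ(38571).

22176

Prime factorization: 38571 = 3 · 13 · 23 · 43.
φ(3) = 3 − 1 = 2.
φ(13) = 13 − 1 = 12.
φ(23) = 23 − 1 = 22.
φ(43) = 43 − 1 = 42.
Since φ is multiplicative, φ(38571) = 2 · 12 · 22 · 42 = 22176.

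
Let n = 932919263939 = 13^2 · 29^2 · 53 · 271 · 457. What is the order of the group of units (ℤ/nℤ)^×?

φ(13^2) = 13^2 − 13^1 = 169 − 13 = 156.
φ(29^2) = 29^2 − 29^1 = 841 − 29 = 812.
φ(53) = 53 − 1 = 52.
φ(271) = 271 − 1 = 270.
φ(457) = 457 − 1 = 456.
Since φ is multiplicative, φ(932919263939) = 156 · 812 · 52 · 270 · 456 = 810984545280.

810984545280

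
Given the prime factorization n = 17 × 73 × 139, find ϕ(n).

158976

φ(172499) = 172499 · (1 − 1/17) · (1 − 1/73) · (1 − 1/139)
       = 172499 · 158976/172499 = 158976.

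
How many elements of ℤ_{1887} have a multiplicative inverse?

1152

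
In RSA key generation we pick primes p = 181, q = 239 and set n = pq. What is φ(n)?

42840

φ(n) = (p − 1)(q − 1) = (181−1)(239−1) = 180·238 = 42840.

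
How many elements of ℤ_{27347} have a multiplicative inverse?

24640

Prime factorization: 27347 = 23 · 29 · 41.
φ(23) = 23 − 1 = 22.
φ(29) = 29 − 1 = 28.
φ(41) = 41 − 1 = 40.
Multiply: 22 · 28 · 40 = 24640.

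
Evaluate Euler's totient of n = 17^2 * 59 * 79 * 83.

100903296

φ(111803407) = 111803407 · (1 − 1/17) · (1 − 1/59) · (1 − 1/79) · (1 − 1/83)
       = 111803407 · 5935488/6576671 = 100903296.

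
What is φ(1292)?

576

Prime factorization: 1292 = 2^2 * 17 * 19.
φ(2^2) = 2^1·(2−1) = 2·1 = 2.
φ(17) = 17 − 1 = 16.
φ(19) = 19 − 1 = 18.
Since φ is multiplicative, φ(1292) = 2 · 16 · 18 = 576.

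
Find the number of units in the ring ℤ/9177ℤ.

First factor: 9177 = 3 · 7 · 19 · 23.
φ(9177) = 9177 · (1 − 1/3) · (1 − 1/7) · (1 − 1/19) · (1 − 1/23)
       = 9177 · 4752/9177 = 4752.

4752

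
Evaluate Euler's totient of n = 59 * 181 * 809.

8435520

φ(8639311) = 8639311 · (1 − 1/59) · (1 − 1/181) · (1 − 1/809)
       = 8639311 · 8435520/8639311 = 8435520.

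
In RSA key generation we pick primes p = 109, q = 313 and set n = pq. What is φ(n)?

33696

φ(n) = (p − 1)(q − 1) = (109−1)(313−1) = 108·312 = 33696.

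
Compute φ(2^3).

4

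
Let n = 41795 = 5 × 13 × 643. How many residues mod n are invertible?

φ(5) = 5 − 1 = 4.
φ(13) = 13 − 1 = 12.
φ(643) = 643 − 1 = 642.
Since φ is multiplicative, φ(41795) = 4 · 12 · 642 = 30816.

30816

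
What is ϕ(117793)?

99840

117793 = 13**2 × 17 × 41.
φ(117793) = 117793 · (1 − 1/13) · (1 − 1/17) · (1 − 1/41)
       = 117793 · 7680/9061 = 99840.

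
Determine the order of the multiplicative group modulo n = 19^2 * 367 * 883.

φ(19^2) = 19^2 − 19^1 = 361 − 19 = 342.
φ(367) = 367 − 1 = 366.
φ(883) = 883 − 1 = 882.
φ(116986021) = 342 × 366 × 882 = 110401704.

110401704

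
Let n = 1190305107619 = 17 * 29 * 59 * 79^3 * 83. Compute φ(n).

φ(17) = 17 − 1 = 16.
φ(29) = 29 − 1 = 28.
φ(59) = 59 − 1 = 58.
φ(79^3) = 79^2·(79−1) = 6241·78 = 486798.
φ(83) = 83 − 1 = 82.
Multiply: 16 · 28 · 58 · 486798 · 82 = 1037214657024.

1037214657024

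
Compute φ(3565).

2640

Prime factorization: 3565 = 5 × 23 × 31.
φ(5) = 5 − 1 = 4.
φ(23) = 23 − 1 = 22.
φ(31) = 31 − 1 = 30.
Since φ is multiplicative, φ(3565) = 4 · 22 · 30 = 2640.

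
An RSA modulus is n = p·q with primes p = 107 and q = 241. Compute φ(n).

25440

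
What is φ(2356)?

1080

First factor: 2356 = 2**2 · 19 · 31.
φ(2^2) = 2^2 − 2^1 = 4 − 2 = 2.
φ(19) = 19 − 1 = 18.
φ(31) = 31 − 1 = 30.
Since φ is multiplicative, φ(2356) = 2 · 18 · 30 = 1080.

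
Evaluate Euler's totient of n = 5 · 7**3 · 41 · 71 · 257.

842956800

φ(5) = 5 − 1 = 4.
φ(7^3) = 7^3 − 7^2 = 343 − 49 = 294.
φ(41) = 41 − 1 = 40.
φ(71) = 71 − 1 = 70.
φ(257) = 257 − 1 = 256.
Since φ is multiplicative, φ(1283037805) = 4 · 294 · 40 · 70 · 256 = 842956800.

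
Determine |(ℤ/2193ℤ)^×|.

Prime factorization: 2193 = 3 * 17 * 43.
φ(2193) = 2193 · (1 − 1/3) · (1 − 1/17) · (1 − 1/43)
       = 2193 · 1344/2193 = 1344.

1344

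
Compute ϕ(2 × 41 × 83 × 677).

φ(2) = 2 − 1 = 1.
φ(41) = 41 − 1 = 40.
φ(83) = 83 − 1 = 82.
φ(677) = 677 − 1 = 676.
Since φ is multiplicative, φ(4607662) = 1 · 40 · 82 · 676 = 2217280.

2217280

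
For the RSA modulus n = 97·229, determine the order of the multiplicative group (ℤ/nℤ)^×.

φ(pq) = (p−1)(q−1) = 96 · 228 = 21888.

21888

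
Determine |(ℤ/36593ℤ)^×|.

33264

Factor 36593: 36593 = 23 · 37 · 43.
φ(36593) = 36593 · (1 − 1/23) · (1 − 1/37) · (1 − 1/43)
       = 36593 · 33264/36593 = 33264.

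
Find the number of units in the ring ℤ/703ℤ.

648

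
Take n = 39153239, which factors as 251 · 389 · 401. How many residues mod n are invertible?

38800000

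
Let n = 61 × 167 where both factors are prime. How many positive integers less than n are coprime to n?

9960

φ(pq) = (p−1)(q−1) = 60 · 166 = 9960.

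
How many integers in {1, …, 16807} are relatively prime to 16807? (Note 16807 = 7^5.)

φ(16807) = 16807 · (1 − 1/7)
       = 16807 · 6/7 = 14406.

14406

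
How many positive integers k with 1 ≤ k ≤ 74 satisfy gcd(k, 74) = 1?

First factor: 74 = 2 × 37.
φ(2) = 2 − 1 = 1.
φ(37) = 37 − 1 = 36.
Since φ is multiplicative, φ(74) = 1 · 36 = 36.

36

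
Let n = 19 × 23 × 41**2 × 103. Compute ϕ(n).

66242880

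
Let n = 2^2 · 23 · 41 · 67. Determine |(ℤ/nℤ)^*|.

φ(252724) = 252724 · (1 − 1/2) · (1 − 1/23) · (1 − 1/41) · (1 − 1/67)
       = 252724 · 58080/126362 = 116160.

116160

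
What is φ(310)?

Factor 310: 310 = 2 · 5 · 31.
φ(310) = 310 · (1 − 1/2) · (1 − 1/5) · (1 − 1/31)
       = 310 · 120/310 = 120.

120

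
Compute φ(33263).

30240

Prime factorization: 33263 = 29 * 31 * 37.
φ(29) = 29 − 1 = 28.
φ(31) = 31 − 1 = 30.
φ(37) = 37 − 1 = 36.
Multiply: 28 · 30 · 36 = 30240.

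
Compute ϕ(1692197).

1692197 = 13^2 * 17 * 19 * 31.
φ(1692197) = 1692197 · (1 − 1/13) · (1 − 1/17) · (1 − 1/19) · (1 − 1/31)
       = 1692197 · 103680/130169 = 1347840.

1347840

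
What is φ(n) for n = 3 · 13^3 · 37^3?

φ(333853923) = 333853923 · (1 − 1/3) · (1 − 1/13) · (1 − 1/37)
       = 333853923 · 864/1443 = 199895904.

199895904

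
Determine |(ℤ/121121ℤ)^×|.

121121 = 7 · 11^3 · 13.
φ(7) = 7 − 1 = 6.
φ(11^3) = 11^2·(11−1) = 121·10 = 1210.
φ(13) = 13 − 1 = 12.
Multiply: 6 · 1210 · 12 = 87120.

87120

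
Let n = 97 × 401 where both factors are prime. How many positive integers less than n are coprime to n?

For distinct primes, φ(pq) = (p−1)(q−1) = 96 × 400 = 38400.

38400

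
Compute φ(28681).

Factor 28681: 28681 = 23 × 29 × 43.
φ(23) = 23 − 1 = 22.
φ(29) = 29 − 1 = 28.
φ(43) = 43 − 1 = 42.
Since φ is multiplicative, φ(28681) = 22 · 28 · 42 = 25872.

25872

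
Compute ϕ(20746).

First factor: 20746 = 2 * 11 * 23 * 41.
φ(20746) = 20746 · (1 − 1/2) · (1 − 1/11) · (1 − 1/23) · (1 − 1/41)
       = 20746 · 8800/20746 = 8800.

8800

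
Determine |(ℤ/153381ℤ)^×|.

94080

Factor 153381: 153381 = 3 * 29 * 41 * 43.
φ(153381) = 153381 · (1 − 1/3) · (1 − 1/29) · (1 − 1/41) · (1 − 1/43)
       = 153381 · 94080/153381 = 94080.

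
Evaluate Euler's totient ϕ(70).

24

70 = 2 × 5 × 7.
φ(70) = 70 · (1 − 1/2) · (1 − 1/5) · (1 − 1/7)
       = 70 · 24/70 = 24.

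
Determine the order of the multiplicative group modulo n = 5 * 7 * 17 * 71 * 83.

φ(3506335) = 3506335 · (1 − 1/5) · (1 − 1/7) · (1 − 1/17) · (1 − 1/71) · (1 − 1/83)
       = 3506335 · 2204160/3506335 = 2204160.

2204160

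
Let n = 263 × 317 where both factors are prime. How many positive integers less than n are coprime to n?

φ(263) = 263 − 1 = 262.
φ(317) = 317 − 1 = 316.
φ(83371) = 262 × 316 = 82792.

82792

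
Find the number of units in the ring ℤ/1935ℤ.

1008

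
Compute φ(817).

817 = 19 * 43.
φ(19) = 19 − 1 = 18.
φ(43) = 43 − 1 = 42.
φ(817) = 18 × 42 = 756.

756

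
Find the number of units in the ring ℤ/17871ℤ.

9504

First factor: 17871 = 3 · 7 · 23 · 37.
φ(3) = 3 − 1 = 2.
φ(7) = 7 − 1 = 6.
φ(23) = 23 − 1 = 22.
φ(37) = 37 − 1 = 36.
Since φ is multiplicative, φ(17871) = 2 · 6 · 22 · 36 = 9504.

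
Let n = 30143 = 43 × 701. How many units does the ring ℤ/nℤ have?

29400

φ(30143) = 30143 · (1 − 1/43) · (1 − 1/701)
       = 30143 · 29400/30143 = 29400.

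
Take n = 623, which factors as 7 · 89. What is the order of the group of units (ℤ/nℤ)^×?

528

φ(623) = 623 · (1 − 1/7) · (1 − 1/89)
       = 623 · 528/623 = 528.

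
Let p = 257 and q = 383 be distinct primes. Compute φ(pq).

φ(98431) = 98431 · (1 − 1/257) · (1 − 1/383)
       = 98431 · 97792/98431 = 97792.

97792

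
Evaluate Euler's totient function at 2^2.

φ(2^2) = 2^1·(2−1) = 2·1 = 2.

2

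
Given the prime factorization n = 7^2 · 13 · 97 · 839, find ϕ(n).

40545792

φ(7^2) = 7^2 − 7^1 = 49 − 7 = 42.
φ(13) = 13 − 1 = 12.
φ(97) = 97 − 1 = 96.
φ(839) = 839 − 1 = 838.
φ(51840971) = 42 × 12 × 96 × 838 = 40545792.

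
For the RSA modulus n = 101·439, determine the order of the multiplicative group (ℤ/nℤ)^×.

43800

φ(n) = (p − 1)(q − 1) = (101−1)(439−1) = 100·438 = 43800.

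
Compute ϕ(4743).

2880

Prime factorization: 4743 = 3^2 · 17 · 31.
φ(4743) = 4743 · (1 − 1/3) · (1 − 1/17) · (1 − 1/31)
       = 4743 · 960/1581 = 2880.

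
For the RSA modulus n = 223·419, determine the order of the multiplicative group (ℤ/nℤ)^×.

92796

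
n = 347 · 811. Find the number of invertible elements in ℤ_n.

280260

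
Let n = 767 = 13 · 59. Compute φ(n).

φ(13) = 13 − 1 = 12.
φ(59) = 59 − 1 = 58.
Multiply: 12 · 58 = 696.

696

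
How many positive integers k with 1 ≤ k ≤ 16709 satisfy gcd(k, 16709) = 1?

12600

First factor: 16709 = 7**2 × 11 × 31.
φ(7^2) = 7^1·(7−1) = 7·6 = 42.
φ(11) = 11 − 1 = 10.
φ(31) = 31 − 1 = 30.
Multiply: 42 · 10 · 30 = 12600.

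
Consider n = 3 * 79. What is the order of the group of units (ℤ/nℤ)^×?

φ(237) = 237 · (1 − 1/3) · (1 − 1/79)
       = 237 · 156/237 = 156.

156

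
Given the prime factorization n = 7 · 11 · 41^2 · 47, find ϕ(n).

4526400

φ(7) = 7 − 1 = 6.
φ(11) = 11 − 1 = 10.
φ(41^2) = 41^2 − 41^1 = 1681 − 41 = 1640.
φ(47) = 47 − 1 = 46.
φ(6083539) = 6 × 10 × 1640 × 46 = 4526400.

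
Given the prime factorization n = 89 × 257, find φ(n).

φ(89) = 89 − 1 = 88.
φ(257) = 257 − 1 = 256.
Multiply: 88 · 256 = 22528.

22528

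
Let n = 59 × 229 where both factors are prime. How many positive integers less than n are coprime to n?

φ(pq) = (p−1)(q−1) = 58 · 228 = 13224.

13224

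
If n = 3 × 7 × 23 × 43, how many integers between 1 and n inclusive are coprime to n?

11088

φ(3) = 3 − 1 = 2.
φ(7) = 7 − 1 = 6.
φ(23) = 23 − 1 = 22.
φ(43) = 43 − 1 = 42.
φ(20769) = 2 × 6 × 22 × 42 = 11088.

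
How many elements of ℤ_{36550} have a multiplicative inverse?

13440

First factor: 36550 = 2 * 5^2 * 17 * 43.
φ(36550) = 36550 · (1 − 1/2) · (1 − 1/5) · (1 − 1/17) · (1 − 1/43)
       = 36550 · 2688/7310 = 13440.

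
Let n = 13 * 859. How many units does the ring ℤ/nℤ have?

φ(13) = 13 − 1 = 12.
φ(859) = 859 − 1 = 858.
Multiply: 12 · 858 = 10296.

10296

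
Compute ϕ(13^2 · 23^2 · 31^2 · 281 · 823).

φ(13^2) = 13^2 − 13^1 = 169 − 13 = 156.
φ(23^2) = 23^2 − 23^1 = 529 − 23 = 506.
φ(31^2) = 31^1·(31−1) = 31·30 = 930.
φ(281) = 281 − 1 = 280.
φ(823) = 823 − 1 = 822.
Multiply: 156 · 506 · 930 · 280 · 822 = 16896156076800.

16896156076800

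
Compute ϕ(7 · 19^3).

38988

φ(48013) = 48013 · (1 − 1/7) · (1 − 1/19)
       = 48013 · 108/133 = 38988.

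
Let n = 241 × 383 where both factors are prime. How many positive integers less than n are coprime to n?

φ(n) = (p − 1)(q − 1) = (241−1)(383−1) = 240·382 = 91680.

91680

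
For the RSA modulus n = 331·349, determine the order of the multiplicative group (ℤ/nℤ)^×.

114840

For distinct primes, φ(pq) = (p−1)(q−1) = 330 × 348 = 114840.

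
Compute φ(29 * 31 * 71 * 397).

φ(29) = 29 − 1 = 28.
φ(31) = 31 − 1 = 30.
φ(71) = 71 − 1 = 70.
φ(397) = 397 − 1 = 396.
Since φ is multiplicative, φ(25340113) = 28 · 30 · 70 · 396 = 23284800.

23284800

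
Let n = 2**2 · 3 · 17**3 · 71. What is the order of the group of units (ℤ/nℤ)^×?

1294720

φ(4185876) = 4185876 · (1 − 1/2) · (1 − 1/3) · (1 − 1/17) · (1 − 1/71)
       = 4185876 · 2240/7242 = 1294720.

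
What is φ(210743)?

183456

Prime factorization: 210743 = 13**2 · 29 · 43.
φ(210743) = 210743 · (1 − 1/13) · (1 − 1/29) · (1 − 1/43)
       = 210743 · 14112/16211 = 183456.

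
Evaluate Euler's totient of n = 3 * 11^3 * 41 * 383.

φ(3) = 3 − 1 = 2.
φ(11^3) = 11^3 − 11^2 = 1331 − 121 = 1210.
φ(41) = 41 − 1 = 40.
φ(383) = 383 − 1 = 382.
Since φ is multiplicative, φ(62702079) = 2 · 1210 · 40 · 382 = 36977600.

36977600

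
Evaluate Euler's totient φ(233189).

188160

233189 = 11 · 17 · 29 · 43.
φ(11) = 11 − 1 = 10.
φ(17) = 17 − 1 = 16.
φ(29) = 29 − 1 = 28.
φ(43) = 43 − 1 = 42.
Multiply: 10 · 16 · 28 · 42 = 188160.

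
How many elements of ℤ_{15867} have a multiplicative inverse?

10080

Factor 15867: 15867 = 3^2 · 41 · 43.
φ(3^2) = 3^2 − 3^1 = 9 − 3 = 6.
φ(41) = 41 − 1 = 40.
φ(43) = 43 − 1 = 42.
φ(15867) = 6 × 40 × 42 = 10080.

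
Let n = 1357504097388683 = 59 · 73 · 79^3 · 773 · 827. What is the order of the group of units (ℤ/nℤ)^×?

1296303288973056

φ(59) = 59 − 1 = 58.
φ(73) = 73 − 1 = 72.
φ(79^3) = 79^3 − 79^2 = 493039 − 6241 = 486798.
φ(773) = 773 − 1 = 772.
φ(827) = 827 − 1 = 826.
Since φ is multiplicative, φ(1357504097388683) = 58 · 72 · 486798 · 772 · 826 = 1296303288973056.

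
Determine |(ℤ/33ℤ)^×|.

33 = 3 · 11.
φ(33) = 33 · (1 − 1/3) · (1 − 1/11)
       = 33 · 20/33 = 20.

20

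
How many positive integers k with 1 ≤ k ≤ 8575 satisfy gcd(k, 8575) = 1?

5880

Prime factorization: 8575 = 5^2 · 7^3.
φ(8575) = 8575 · (1 − 1/5) · (1 − 1/7)
       = 8575 · 24/35 = 5880.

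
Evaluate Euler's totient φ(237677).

192000

Prime factorization: 237677 = 11 * 17 * 31 * 41.
φ(237677) = 237677 · (1 − 1/11) · (1 − 1/17) · (1 − 1/31) · (1 − 1/41)
       = 237677 · 192000/237677 = 192000.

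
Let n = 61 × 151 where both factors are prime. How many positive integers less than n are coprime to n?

9000

For distinct primes, φ(pq) = (p−1)(q−1) = 60 × 150 = 9000.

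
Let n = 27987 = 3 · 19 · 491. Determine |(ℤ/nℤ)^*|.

17640

φ(3) = 3 − 1 = 2.
φ(19) = 19 − 1 = 18.
φ(491) = 491 − 1 = 490.
Since φ is multiplicative, φ(27987) = 2 · 18 · 490 = 17640.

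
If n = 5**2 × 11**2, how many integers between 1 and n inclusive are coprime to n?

2200

φ(5^2) = 5^1·(5−1) = 5·4 = 20.
φ(11^2) = 11^2 − 11^1 = 121 − 11 = 110.
Multiply: 20 · 110 = 2200.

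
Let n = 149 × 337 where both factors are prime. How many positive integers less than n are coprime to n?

49728

φ(149) = 149 − 1 = 148.
φ(337) = 337 − 1 = 336.
Multiply: 148 · 336 = 49728.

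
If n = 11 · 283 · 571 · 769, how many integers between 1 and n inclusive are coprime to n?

1234483200

φ(1366915187) = 1366915187 · (1 − 1/11) · (1 − 1/283) · (1 − 1/571) · (1 − 1/769)
       = 1366915187 · 1234483200/1366915187 = 1234483200.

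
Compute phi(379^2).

φ(379^2) = 379^1·(379−1) = 379·378 = 143262.

143262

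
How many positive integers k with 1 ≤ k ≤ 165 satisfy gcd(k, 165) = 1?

80

Prime factorization: 165 = 3 * 5 * 11.
φ(165) = 165 · (1 − 1/3) · (1 − 1/5) · (1 − 1/11)
       = 165 · 80/165 = 80.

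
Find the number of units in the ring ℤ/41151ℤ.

23520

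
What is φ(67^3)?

296274

φ(67^3) = 67^3 − 67^2 = 300763 − 4489 = 296274.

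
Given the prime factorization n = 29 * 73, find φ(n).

2016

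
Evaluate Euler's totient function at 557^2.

φ(557^2) = 557^1·(557−1) = 557·556 = 309692.

309692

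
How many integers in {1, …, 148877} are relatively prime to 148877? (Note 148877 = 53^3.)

146068

φ(148877) = 148877 · (1 − 1/53)
       = 148877 · 52/53 = 146068.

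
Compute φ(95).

Factor 95: 95 = 5 × 19.
φ(5) = 5 − 1 = 4.
φ(19) = 19 − 1 = 18.
Since φ is multiplicative, φ(95) = 4 · 18 = 72.

72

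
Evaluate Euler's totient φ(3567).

2240

3567 = 3 · 29 · 41.
φ(3) = 3 − 1 = 2.
φ(29) = 29 − 1 = 28.
φ(41) = 41 − 1 = 40.
φ(3567) = 2 × 28 × 40 = 2240.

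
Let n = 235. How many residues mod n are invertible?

First factor: 235 = 5 · 47.
φ(235) = 235 · (1 − 1/5) · (1 − 1/47)
       = 235 · 184/235 = 184.

184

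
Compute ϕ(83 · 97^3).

74067648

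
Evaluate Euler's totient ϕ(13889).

First factor: 13889 = 17 × 19 × 43.
φ(13889) = 13889 · (1 − 1/17) · (1 − 1/19) · (1 − 1/43)
       = 13889 · 12096/13889 = 12096.

12096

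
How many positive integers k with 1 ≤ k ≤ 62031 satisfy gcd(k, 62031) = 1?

36960

Factor 62031: 62031 = 3 · 23 · 29 · 31.
φ(62031) = 62031 · (1 − 1/3) · (1 − 1/23) · (1 − 1/29) · (1 − 1/31)
       = 62031 · 36960/62031 = 36960.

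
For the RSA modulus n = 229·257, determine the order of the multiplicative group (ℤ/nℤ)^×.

φ(n) = (p − 1)(q − 1) = (229−1)(257−1) = 228·256 = 58368.

58368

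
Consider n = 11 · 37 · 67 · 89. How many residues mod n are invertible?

2090880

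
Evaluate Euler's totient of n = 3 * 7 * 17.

φ(3) = 3 − 1 = 2.
φ(7) = 7 − 1 = 6.
φ(17) = 17 − 1 = 16.
Multiply: 2 · 6 · 16 = 192.

192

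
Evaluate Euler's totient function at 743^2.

φ(552049) = 552049 · (1 − 1/743)
       = 552049 · 742/743 = 551306.

551306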